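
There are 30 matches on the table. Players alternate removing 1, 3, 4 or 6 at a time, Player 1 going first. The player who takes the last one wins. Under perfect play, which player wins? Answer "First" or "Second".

Mark each pile size as W (mover wins) or L (mover loses):
i:   0  1  2  3  4  5  6  7  8  9 10 11 12 13 14 15 16 17 18 19 20 21 22 23 24 25 26 27 28 29 30
     L  W  L  W  W  W  W  L  W  L  W  W  W  W  L  W  L  W  W  W  W  L  W  L  W  W  W  W  L  W  L
Position 30 is L, so the second player wins.

Second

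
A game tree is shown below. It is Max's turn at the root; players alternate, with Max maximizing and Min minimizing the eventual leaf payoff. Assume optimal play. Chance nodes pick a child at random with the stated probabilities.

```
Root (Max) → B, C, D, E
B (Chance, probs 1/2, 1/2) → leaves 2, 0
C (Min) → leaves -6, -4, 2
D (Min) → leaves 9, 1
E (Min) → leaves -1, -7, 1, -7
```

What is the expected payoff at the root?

1

B (Chance): 1/2·2 + 1/2·0 = 1
C (Min): min(-6, -4, 2) = -6
D (Min): min(9, 1) = 1
E (Min): min(-1, -7, 1, -7) = -7
Root (Max): max(1, -6, 1, -7) = 1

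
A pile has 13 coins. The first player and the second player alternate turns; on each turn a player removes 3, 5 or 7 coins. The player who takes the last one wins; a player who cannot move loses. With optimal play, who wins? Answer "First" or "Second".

Mark each pile size as W (mover wins) or L (mover loses):
i:   0  1  2  3  4  5  6  7  8  9 10 11 12 13
     L  L  L  W  W  W  W  W  W  W  L  L  L  W
Position 13 is W, so the first player wins.

First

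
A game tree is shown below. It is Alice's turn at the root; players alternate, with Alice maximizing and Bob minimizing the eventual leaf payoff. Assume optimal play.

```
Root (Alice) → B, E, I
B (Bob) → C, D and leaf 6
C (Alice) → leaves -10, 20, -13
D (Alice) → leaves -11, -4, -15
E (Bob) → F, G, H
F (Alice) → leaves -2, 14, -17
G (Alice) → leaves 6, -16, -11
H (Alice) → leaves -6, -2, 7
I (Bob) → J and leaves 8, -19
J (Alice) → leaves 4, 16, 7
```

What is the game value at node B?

-4

C: max(-10, 20, -13) = 20
D: max(-11, -4, -15) = -4
B: min(20, -4, 6) = -4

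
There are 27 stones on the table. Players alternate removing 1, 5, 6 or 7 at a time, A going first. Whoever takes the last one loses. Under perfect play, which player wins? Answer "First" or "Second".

W/L table (W = player to move can force a win):
i:   0  1  2  3  4  5  6  7  8  9 10 11 12 13 14 15 16 17 18 19 20 21 22 23 24 25 26 27
     W  L  W  L  W  L  W  W  W  W  W  W  W  L  W  L  W  L  W  W  W  W  W  W  W  L  W  L
Position 27 is L, so the second player wins.

Second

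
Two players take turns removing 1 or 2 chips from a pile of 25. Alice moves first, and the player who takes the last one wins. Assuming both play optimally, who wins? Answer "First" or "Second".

Mark each pile size as W (mover wins) or L (mover loses):
i:   0  1  2  3  4  5  6  7  8  9 10 11 12 13 14 15 16 17 18 19 20 21 22 23 24 25
     L  W  W  L  W  W  L  W  W  L  W  W  L  W  W  L  W  W  L  W  W  L  W  W  L  W
Position 25 is W, so the first player wins.

First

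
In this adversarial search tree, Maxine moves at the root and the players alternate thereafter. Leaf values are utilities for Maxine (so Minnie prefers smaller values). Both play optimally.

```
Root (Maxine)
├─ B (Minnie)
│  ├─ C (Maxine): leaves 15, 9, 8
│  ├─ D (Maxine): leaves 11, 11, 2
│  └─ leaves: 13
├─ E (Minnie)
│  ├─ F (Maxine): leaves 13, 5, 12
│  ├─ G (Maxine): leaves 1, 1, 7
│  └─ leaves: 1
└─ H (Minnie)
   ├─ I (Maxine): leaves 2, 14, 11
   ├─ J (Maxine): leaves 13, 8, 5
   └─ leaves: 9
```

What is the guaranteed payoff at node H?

I: max(2, 14, 11) = 14
J: max(13, 8, 5) = 13
H: min(14, 13, 9) = 9

9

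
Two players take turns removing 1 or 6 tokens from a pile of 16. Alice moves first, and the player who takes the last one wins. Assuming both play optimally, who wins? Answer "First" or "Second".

Second

Positions where the player to move wins (W) vs loses (L):
i:   0  1  2  3  4  5  6  7  8  9 10 11 12 13 14 15 16
     L  W  L  W  L  W  W  L  W  L  W  L  W  W  L  W  L
Position 16 is L, so the second player wins.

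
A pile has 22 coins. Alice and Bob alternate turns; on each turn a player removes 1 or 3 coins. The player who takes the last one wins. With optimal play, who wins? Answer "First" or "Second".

Mark each pile size as W (mover wins) or L (mover loses):
i:   0  1  2  3  4  5  6  7  8  9 10 11 12 13 14 15 16 17 18 19 20 21 22
     L  W  L  W  L  W  L  W  L  W  L  W  L  W  L  W  L  W  L  W  L  W  L
Position 22 is L, so the second player wins.

Second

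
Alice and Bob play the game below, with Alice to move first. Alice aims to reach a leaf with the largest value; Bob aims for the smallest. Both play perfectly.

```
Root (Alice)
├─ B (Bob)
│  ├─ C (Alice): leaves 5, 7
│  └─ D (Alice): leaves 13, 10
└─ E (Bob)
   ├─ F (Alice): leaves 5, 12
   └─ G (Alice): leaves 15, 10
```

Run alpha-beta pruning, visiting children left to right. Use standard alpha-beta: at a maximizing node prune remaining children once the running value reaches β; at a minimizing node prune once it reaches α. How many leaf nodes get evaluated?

6

C [α=-∞,β=+∞]: v=7
D [α=-∞,β=7]: v=13 after child 1 ≥ β → β-cutoff, skip 1
B [α=-∞,β=+∞]: v=7
F [α=7,β=+∞]: v=12
G [α=7,β=12]: v=15 after child 1 ≥ β → β-cutoff, skip 1
E [α=7,β=+∞]: v=12
Root [α=-∞,β=+∞]: v=12
Leaves evaluated: 6 of 8.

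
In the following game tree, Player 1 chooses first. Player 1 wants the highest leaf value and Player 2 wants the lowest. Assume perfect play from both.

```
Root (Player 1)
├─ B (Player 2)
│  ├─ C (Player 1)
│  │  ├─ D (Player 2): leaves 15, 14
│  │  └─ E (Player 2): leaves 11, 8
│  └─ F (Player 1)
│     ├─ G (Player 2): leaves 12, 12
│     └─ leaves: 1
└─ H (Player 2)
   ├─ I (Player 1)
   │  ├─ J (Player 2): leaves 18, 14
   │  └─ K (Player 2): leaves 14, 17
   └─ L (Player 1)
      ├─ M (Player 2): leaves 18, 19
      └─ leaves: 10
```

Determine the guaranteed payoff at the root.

14

D (Player 2): min(15, 14) = 14
E (Player 2): min(11, 8) = 8
C (Player 1): max(14, 8) = 14
G (Player 2): min(12, 12) = 12
F (Player 1): max(12, 1) = 12
B (Player 2): min(14, 12) = 12
J (Player 2): min(18, 14) = 14
K (Player 2): min(14, 17) = 14
I (Player 1): max(14, 14) = 14
M (Player 2): min(18, 19) = 18
L (Player 1): max(18, 10) = 18
H (Player 2): min(14, 18) = 14
Root (Player 1): max(12, 14) = 14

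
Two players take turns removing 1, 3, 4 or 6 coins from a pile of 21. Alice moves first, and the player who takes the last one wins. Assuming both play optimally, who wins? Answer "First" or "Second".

Second

Positions where the player to move wins (W) vs loses (L):
i:   0  1  2  3  4  5  6  7  8  9 10 11 12 13 14 15 16 17 18 19 20 21
     L  W  L  W  W  W  W  L  W  L  W  W  W  W  L  W  L  W  W  W  W  L
Position 21 is L, so the second player wins.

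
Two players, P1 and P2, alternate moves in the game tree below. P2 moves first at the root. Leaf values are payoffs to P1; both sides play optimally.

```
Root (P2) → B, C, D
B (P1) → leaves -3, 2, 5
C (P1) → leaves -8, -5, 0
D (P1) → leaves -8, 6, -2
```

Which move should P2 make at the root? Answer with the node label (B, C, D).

C

B (P1): max(-3, 2, 5) = 5
C (P1): max(-8, -5, 0) = 0
D (P1): max(-8, 6, -2) = 6
Root (P2): min(5, 0, 6) = 0
P2 picks the child with the lowest value: C (value 0).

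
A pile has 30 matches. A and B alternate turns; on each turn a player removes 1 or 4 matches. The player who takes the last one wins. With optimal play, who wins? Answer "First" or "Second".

Second

Mark each pile size as W (mover wins) or L (mover loses):
i:   0  1  2  3  4  5  6  7  8  9 10 11 12 13 14 15 16 17 18 19 20 21 22 23 24 25 26 27 28 29 30
     L  W  L  W  W  L  W  L  W  W  L  W  L  W  W  L  W  L  W  W  L  W  L  W  W  L  W  L  W  W  L
Position 30 is L, so the second player wins.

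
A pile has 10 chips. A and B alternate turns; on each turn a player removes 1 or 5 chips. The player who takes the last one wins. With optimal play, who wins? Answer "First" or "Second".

Mark each pile size as W (mover wins) or L (mover loses):
i:   0  1  2  3  4  5  6  7  8  9 10
     L  W  L  W  L  W  L  W  L  W  L
Position 10 is L, so the second player wins.

Second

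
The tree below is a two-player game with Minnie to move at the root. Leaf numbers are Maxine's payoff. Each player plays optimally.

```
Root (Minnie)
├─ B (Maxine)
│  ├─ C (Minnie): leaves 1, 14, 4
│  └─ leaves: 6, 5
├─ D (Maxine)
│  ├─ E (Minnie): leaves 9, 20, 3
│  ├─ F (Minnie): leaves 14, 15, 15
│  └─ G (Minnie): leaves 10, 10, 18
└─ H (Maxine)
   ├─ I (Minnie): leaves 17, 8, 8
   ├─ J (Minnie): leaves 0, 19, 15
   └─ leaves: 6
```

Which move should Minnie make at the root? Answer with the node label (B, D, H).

C (Minnie): min(1, 14, 4) = 1
B (Maxine): max(1, 6, 5) = 6
E (Minnie): min(9, 20, 3) = 3
F (Minnie): min(14, 15, 15) = 14
G (Minnie): min(10, 10, 18) = 10
D (Maxine): max(3, 14, 10) = 14
I (Minnie): min(17, 8, 8) = 8
J (Minnie): min(0, 19, 15) = 0
H (Maxine): max(8, 0, 6) = 8
Root (Minnie): min(6, 14, 8) = 6
Minnie picks the child with the lowest value: B (value 6).

B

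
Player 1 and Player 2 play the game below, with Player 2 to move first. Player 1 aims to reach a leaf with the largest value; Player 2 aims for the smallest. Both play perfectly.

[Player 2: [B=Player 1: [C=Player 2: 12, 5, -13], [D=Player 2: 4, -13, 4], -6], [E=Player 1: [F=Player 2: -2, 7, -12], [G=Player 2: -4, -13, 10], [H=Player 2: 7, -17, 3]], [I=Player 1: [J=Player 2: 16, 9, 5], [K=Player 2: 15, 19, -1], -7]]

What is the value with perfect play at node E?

-12

F: min(-2, 7, -12) = -12
G: min(-4, -13, 10) = -13
H: min(7, -17, 3) = -17
E: max(-12, -13, -17) = -12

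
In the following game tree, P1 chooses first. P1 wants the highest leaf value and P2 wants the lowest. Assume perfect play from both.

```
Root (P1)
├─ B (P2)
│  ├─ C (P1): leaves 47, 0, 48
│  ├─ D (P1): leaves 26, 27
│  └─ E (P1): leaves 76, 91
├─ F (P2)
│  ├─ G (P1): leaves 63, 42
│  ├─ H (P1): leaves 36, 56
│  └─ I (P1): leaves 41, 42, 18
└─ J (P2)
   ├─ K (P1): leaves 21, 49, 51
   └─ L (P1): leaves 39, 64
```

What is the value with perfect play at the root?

C (P1): max(47, 0, 48) = 48
D (P1): max(26, 27) = 27
E (P1): max(76, 91) = 91
B (P2): min(48, 27, 91) = 27
G (P1): max(63, 42) = 63
H (P1): max(36, 56) = 56
I (P1): max(41, 42, 18) = 42
F (P2): min(63, 56, 42) = 42
K (P1): max(21, 49, 51) = 51
L (P1): max(39, 64) = 64
J (P2): min(51, 64) = 51
Root (P1): max(27, 42, 51) = 51

51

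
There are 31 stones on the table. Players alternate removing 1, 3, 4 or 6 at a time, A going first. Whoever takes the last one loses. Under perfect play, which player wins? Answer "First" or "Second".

Second

Mark each pile size as W (mover wins) or L (mover loses):
i:   0  1  2  3  4  5  6  7  8  9 10 11 12 13 14 15 16 17 18 19 20 21 22 23 24 25 26 27 28 29 30 31
     W  L  W  L  W  W  W  W  L  W  L  W  W  W  W  L  W  L  W  W  W  W  L  W  L  W  W  W  W  L  W  L
Position 31 is L, so the second player wins.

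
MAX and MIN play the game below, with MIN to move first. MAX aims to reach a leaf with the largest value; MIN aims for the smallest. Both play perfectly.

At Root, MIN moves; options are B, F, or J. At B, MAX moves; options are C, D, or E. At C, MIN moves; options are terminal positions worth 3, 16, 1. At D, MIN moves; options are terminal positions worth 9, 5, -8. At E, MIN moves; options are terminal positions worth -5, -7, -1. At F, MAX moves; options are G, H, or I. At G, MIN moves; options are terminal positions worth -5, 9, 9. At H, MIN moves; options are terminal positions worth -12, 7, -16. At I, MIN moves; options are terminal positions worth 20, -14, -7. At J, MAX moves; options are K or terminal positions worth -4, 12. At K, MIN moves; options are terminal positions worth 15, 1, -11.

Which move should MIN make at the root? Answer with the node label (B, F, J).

F

C (MIN): min(3, 16, 1) = 1
D (MIN): min(9, 5, -8) = -8
E (MIN): min(-5, -7, -1) = -7
B (MAX): max(1, -8, -7) = 1
G (MIN): min(-5, 9, 9) = -5
H (MIN): min(-12, 7, -16) = -16
I (MIN): min(20, -14, -7) = -14
F (MAX): max(-5, -16, -14) = -5
K (MIN): min(15, 1, -11) = -11
J (MAX): max(-11, -4, 12) = 12
Root (MIN): min(1, -5, 12) = -5
MIN picks the child with the lowest value: F (value -5).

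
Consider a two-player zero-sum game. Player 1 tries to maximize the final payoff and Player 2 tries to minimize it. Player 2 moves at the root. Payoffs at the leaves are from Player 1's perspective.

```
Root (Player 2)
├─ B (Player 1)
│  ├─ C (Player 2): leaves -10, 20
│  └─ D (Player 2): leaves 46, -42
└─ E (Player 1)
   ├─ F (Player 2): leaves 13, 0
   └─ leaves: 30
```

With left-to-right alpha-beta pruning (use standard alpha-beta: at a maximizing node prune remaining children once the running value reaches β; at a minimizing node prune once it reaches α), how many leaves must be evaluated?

C [α=-∞,β=+∞]: v=-10
D [α=-10,β=+∞]: v=-42
B [α=-∞,β=+∞]: v=-10
F [α=-∞,β=-10]: v=0
E [α=-∞,β=-10]: v=0 after child 1 ≥ β → β-cutoff, skip 1
Root [α=-∞,β=+∞]: v=-10
Leaves evaluated: 6 of 7.

6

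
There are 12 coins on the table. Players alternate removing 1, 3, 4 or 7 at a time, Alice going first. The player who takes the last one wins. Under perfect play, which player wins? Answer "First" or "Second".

First

Compute winning (W) and losing (L) positions by backward induction:
i:   0  1  2  3  4  5  6  7  8  9 10 11 12
     L  W  L  W  W  W  W  W  L  W  L  W  W
Position 12 is W, so the first player wins.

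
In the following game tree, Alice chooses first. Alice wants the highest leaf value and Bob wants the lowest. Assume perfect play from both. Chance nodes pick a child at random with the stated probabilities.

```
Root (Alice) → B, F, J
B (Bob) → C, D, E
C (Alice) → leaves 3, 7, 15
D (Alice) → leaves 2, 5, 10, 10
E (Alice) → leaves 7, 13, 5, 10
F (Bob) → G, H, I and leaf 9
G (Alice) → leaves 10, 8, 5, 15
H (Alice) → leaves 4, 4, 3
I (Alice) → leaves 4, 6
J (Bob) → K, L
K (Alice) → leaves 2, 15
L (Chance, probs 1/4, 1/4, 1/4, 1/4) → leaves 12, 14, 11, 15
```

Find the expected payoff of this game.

C (Alice): max(3, 7, 15) = 15
D (Alice): max(2, 5, 10, 10) = 10
E (Alice): max(7, 13, 5, 10) = 13
B (Bob): min(15, 10, 13) = 10
G (Alice): max(10, 8, 5, 15) = 15
H (Alice): max(4, 4, 3) = 4
I (Alice): max(4, 6) = 6
F (Bob): min(15, 4, 6, 9) = 4
K (Alice): max(2, 15) = 15
L (Chance): 1/4·12 + 1/4·14 + 1/4·11 + 1/4·15 = 13
J (Bob): min(15, 13) = 13
Root (Alice): max(10, 4, 13) = 13

13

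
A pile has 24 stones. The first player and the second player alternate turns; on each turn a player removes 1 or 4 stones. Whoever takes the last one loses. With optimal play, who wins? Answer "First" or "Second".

Compute winning (W) and losing (L) positions by backward induction:
i:   0  1  2  3  4  5  6  7  8  9 10 11 12 13 14 15 16 17 18 19 20 21 22 23 24
     W  L  W  L  W  W  L  W  L  W  W  L  W  L  W  W  L  W  L  W  W  L  W  L  W
Position 24 is W, so the first player wins.

First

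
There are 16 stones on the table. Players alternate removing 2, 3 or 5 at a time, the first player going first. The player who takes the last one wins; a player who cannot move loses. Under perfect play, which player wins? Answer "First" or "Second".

W/L table (W = player to move can force a win):
i:   0  1  2  3  4  5  6  7  8  9 10 11 12 13 14 15 16
     L  L  W  W  W  W  W  L  L  W  W  W  W  W  L  L  W
Position 16 is W, so the first player wins.

First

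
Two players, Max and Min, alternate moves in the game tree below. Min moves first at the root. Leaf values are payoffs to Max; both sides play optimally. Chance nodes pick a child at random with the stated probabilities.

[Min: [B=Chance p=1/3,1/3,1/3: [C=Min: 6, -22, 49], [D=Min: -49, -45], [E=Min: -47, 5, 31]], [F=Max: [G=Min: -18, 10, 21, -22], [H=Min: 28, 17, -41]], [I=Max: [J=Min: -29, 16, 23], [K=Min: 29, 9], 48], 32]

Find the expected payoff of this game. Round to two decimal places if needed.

C (Min): min(6, -22, 49) = -22
D (Min): min(-49, -45) = -49
E (Min): min(-47, 5, 31) = -47
B (Chance): 1/3·-22 + 1/3·-49 + 1/3·-47 = -39.33
G (Min): min(-18, 10, 21, -22) = -22
H (Min): min(28, 17, -41) = -41
F (Max): max(-22, -41) = -22
J (Min): min(-29, 16, 23) = -29
K (Min): min(29, 9) = 9
I (Max): max(-29, 9, 48) = 48
Root (Min): min(-39.33, -22, 48, 32) = -39.33

-39.33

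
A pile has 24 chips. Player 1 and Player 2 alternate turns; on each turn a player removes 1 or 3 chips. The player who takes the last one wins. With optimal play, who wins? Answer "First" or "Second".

Second

W/L table (W = player to move can force a win):
i:   0  1  2  3  4  5  6  7  8  9 10 11 12 13 14 15 16 17 18 19 20 21 22 23 24
     L  W  L  W  L  W  L  W  L  W  L  W  L  W  L  W  L  W  L  W  L  W  L  W  L
Position 24 is L, so the second player wins.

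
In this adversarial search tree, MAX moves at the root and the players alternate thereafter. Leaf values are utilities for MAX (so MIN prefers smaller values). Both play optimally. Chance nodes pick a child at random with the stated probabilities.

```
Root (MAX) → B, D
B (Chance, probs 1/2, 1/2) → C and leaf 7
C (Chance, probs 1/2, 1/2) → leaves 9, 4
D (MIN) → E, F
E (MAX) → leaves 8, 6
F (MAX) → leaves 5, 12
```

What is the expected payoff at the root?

8

C (Chance): 1/2·9 + 1/2·4 = 6.5
B (Chance): 1/2·6.5 + 1/2·7 = 6.75
E (MAX): max(8, 6) = 8
F (MAX): max(5, 12) = 12
D (MIN): min(8, 12) = 8
Root (MAX): max(6.75, 8) = 8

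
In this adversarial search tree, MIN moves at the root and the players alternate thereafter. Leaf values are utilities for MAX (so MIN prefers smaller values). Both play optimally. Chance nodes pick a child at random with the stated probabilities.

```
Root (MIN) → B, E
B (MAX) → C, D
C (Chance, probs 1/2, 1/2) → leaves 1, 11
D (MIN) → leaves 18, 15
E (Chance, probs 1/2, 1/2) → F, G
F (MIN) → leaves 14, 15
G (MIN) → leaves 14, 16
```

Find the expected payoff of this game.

C (Chance): 1/2·1 + 1/2·11 = 6
D (MIN): min(18, 15) = 15
B (MAX): max(6, 15) = 15
F (MIN): min(14, 15) = 14
G (MIN): min(14, 16) = 14
E (Chance): 1/2·14 + 1/2·14 = 14
Root (MIN): min(15, 14) = 14

14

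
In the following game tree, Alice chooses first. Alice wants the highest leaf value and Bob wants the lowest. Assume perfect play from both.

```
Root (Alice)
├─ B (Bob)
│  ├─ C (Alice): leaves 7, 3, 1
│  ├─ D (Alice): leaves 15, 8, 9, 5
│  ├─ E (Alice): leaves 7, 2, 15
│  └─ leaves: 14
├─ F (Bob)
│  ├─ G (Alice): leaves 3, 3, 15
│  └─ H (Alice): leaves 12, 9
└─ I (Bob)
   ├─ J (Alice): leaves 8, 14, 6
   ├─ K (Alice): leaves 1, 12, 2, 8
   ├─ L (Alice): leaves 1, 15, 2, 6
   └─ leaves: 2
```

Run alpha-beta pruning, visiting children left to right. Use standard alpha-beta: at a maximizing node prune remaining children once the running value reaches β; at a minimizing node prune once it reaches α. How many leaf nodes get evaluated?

C [α=-∞,β=+∞]: v=7
D [α=-∞,β=7]: v=15 after child 1 ≥ β → β-cutoff, skip 3
E [α=-∞,β=7]: v=7 after child 1 ≥ β → β-cutoff, skip 2
B [α=-∞,β=+∞]: v=7
G [α=7,β=+∞]: v=15
H [α=7,β=15]: v=12
F [α=7,β=+∞]: v=12
J [α=12,β=+∞]: v=14
K [α=12,β=14]: v=12
I [α=12,β=+∞]: v=12 after child 2 ≤ α → α-cutoff, skip 2
Root [α=-∞,β=+∞]: v=12
Leaves evaluated: 18 of 28.

18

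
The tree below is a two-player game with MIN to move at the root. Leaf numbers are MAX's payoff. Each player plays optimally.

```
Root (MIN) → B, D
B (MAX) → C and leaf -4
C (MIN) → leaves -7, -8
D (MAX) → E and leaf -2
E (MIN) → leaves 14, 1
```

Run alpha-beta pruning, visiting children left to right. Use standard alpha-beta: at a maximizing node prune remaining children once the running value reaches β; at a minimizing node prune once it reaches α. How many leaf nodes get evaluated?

C [α=-∞,β=+∞]: v=-8
B [α=-∞,β=+∞]: v=-4
E [α=-∞,β=-4]: v=1
D [α=-∞,β=-4]: v=1 after child 1 ≥ β → β-cutoff, skip 1
Root [α=-∞,β=+∞]: v=-4
Leaves evaluated: 5 of 6.

5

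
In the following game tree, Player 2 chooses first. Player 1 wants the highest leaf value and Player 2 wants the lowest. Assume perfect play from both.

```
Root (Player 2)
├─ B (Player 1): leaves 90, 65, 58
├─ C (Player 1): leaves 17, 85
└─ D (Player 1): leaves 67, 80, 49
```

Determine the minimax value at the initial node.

B (Player 1): max(90, 65, 58) = 90
C (Player 1): max(17, 85) = 85
D (Player 1): max(67, 80, 49) = 80
Root (Player 2): min(90, 85, 80) = 80

80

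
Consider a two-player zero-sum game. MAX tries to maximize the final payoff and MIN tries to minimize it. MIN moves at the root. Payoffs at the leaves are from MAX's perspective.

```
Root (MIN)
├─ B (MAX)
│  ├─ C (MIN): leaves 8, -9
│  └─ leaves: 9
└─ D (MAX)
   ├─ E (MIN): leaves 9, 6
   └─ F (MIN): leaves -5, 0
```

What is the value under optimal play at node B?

9

C: min(8, -9) = -9
B: max(-9, 9) = 9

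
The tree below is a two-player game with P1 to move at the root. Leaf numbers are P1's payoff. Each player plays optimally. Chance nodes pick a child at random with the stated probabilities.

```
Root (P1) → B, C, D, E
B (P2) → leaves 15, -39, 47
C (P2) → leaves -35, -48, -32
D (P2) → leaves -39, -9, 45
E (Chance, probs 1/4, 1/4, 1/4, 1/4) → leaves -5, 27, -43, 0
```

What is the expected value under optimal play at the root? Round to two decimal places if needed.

-5.25

B (P2): min(15, -39, 47) = -39
C (P2): min(-35, -48, -32) = -48
D (P2): min(-39, -9, 45) = -39
E (Chance): 1/4·-5 + 1/4·27 + 1/4·-43 + 1/4·0 = -5.25
Root (P1): max(-39, -48, -39, -5.25) = -5.25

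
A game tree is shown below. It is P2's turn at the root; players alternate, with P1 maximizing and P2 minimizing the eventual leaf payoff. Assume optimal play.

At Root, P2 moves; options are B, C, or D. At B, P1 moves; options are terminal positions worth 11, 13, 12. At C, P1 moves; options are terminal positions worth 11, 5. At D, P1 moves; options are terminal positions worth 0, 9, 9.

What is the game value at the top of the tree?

9

B (P1): max(11, 13, 12) = 13
C (P1): max(11, 5) = 11
D (P1): max(0, 9, 9) = 9
Root (P2): min(13, 11, 9) = 9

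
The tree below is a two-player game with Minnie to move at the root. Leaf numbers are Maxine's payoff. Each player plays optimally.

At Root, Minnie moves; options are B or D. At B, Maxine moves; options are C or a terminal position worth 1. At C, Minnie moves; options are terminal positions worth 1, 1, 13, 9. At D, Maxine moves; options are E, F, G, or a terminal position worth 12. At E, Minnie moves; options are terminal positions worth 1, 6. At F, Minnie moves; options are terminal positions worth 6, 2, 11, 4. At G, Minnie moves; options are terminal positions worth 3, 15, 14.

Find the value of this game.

C (Minnie): min(1, 1, 13, 9) = 1
B (Maxine): max(1, 1) = 1
E (Minnie): min(1, 6) = 1
F (Minnie): min(6, 2, 11, 4) = 2
G (Minnie): min(3, 15, 14) = 3
D (Maxine): max(1, 2, 3, 12) = 12
Root (Minnie): min(1, 12) = 1

1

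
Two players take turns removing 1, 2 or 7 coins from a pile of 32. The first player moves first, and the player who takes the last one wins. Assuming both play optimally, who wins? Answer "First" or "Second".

W/L table (W = player to move can force a win):
i:   0  1  2  3  4  5  6  7  8  9 10 11 12 13 14 15 16 17 18 19 20 21 22 23 24 25 26 27 28 29 30 31 32
     L  W  W  L  W  W  L  W  W  L  W  W  L  W  W  L  W  W  L  W  W  L  W  W  L  W  W  L  W  W  L  W  W
Position 32 is W, so the first player wins.

First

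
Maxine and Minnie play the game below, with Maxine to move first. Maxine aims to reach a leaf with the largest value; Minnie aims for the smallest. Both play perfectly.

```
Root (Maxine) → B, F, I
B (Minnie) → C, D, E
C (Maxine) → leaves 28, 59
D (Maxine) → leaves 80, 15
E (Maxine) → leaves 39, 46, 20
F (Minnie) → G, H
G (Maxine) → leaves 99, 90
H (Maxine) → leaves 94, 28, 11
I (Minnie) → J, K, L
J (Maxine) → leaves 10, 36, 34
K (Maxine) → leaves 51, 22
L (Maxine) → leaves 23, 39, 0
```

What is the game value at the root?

C (Maxine): max(28, 59) = 59
D (Maxine): max(80, 15) = 80
E (Maxine): max(39, 46, 20) = 46
B (Minnie): min(59, 80, 46) = 46
G (Maxine): max(99, 90) = 99
H (Maxine): max(94, 28, 11) = 94
F (Minnie): min(99, 94) = 94
J (Maxine): max(10, 36, 34) = 36
K (Maxine): max(51, 22) = 51
L (Maxine): max(23, 39, 0) = 39
I (Minnie): min(36, 51, 39) = 36
Root (Maxine): max(46, 94, 36) = 94

94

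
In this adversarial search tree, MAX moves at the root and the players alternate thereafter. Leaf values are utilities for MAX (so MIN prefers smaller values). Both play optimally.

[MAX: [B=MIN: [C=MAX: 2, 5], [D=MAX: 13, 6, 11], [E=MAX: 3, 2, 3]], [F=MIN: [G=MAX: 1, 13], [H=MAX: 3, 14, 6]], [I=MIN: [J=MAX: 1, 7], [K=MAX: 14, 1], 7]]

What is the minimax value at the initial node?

C (MAX): max(2, 5) = 5
D (MAX): max(13, 6, 11) = 13
E (MAX): max(3, 2, 3) = 3
B (MIN): min(5, 13, 3) = 3
G (MAX): max(1, 13) = 13
H (MAX): max(3, 14, 6) = 14
F (MIN): min(13, 14) = 13
J (MAX): max(1, 7) = 7
K (MAX): max(14, 1) = 14
I (MIN): min(7, 14, 7) = 7
Root (MAX): max(3, 13, 7) = 13

13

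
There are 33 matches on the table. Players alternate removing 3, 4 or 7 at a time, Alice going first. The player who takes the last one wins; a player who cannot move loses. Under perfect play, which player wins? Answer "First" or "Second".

Positions where the player to move wins (W) vs loses (L):
i:   0  1  2  3  4  5  6  7  8  9 10 11 12 13 14 15 16 17 18 19 20 21 22 23 24 25 26 27 28 29 30 31 32 33
     L  L  L  W  W  W  W  W  W  W  L  L  L  W  W  W  W  W  W  W  L  L  L  W  W  W  W  W  W  W  L  L  L  W
Position 33 is W, so the first player wins.

First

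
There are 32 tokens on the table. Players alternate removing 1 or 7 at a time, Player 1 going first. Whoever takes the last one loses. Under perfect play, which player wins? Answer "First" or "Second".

First

i:   0  1  2  3  4  5  6  7  8  9 10 11 12 13 14 15 16 17 18 19 20 21 22 23 24 25 26 27 28 29 30 31 32
     W  L  W  L  W  L  W  L  W  L  W  L  W  L  W  L  W  L  W  L  W  L  W  L  W  L  W  L  W  L  W  L  W
Position 32 is W, so the first player wins.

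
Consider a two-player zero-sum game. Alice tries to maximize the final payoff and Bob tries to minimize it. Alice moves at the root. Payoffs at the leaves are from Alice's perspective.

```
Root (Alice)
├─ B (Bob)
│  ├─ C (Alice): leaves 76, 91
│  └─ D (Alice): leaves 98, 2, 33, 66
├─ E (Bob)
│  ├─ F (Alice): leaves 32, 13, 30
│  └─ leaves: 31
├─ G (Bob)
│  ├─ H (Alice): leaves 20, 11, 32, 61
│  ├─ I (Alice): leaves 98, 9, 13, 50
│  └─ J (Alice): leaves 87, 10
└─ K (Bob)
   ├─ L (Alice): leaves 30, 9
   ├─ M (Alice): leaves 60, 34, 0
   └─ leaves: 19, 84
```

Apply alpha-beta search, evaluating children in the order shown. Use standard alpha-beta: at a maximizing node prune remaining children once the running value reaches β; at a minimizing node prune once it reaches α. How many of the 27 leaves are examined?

12

C [α=-∞,β=+∞]: v=91
D [α=-∞,β=91]: v=98 after child 1 ≥ β → β-cutoff, skip 3
B [α=-∞,β=+∞]: v=91
F [α=91,β=+∞]: v=32
E [α=91,β=+∞]: v=32 after child 1 ≤ α → α-cutoff, skip 1
H [α=91,β=+∞]: v=61
G [α=91,β=+∞]: v=61 after child 1 ≤ α → α-cutoff, skip 2
L [α=91,β=+∞]: v=30
K [α=91,β=+∞]: v=30 after child 1 ≤ α → α-cutoff, skip 3
Root [α=-∞,β=+∞]: v=91
Leaves evaluated: 12 of 27.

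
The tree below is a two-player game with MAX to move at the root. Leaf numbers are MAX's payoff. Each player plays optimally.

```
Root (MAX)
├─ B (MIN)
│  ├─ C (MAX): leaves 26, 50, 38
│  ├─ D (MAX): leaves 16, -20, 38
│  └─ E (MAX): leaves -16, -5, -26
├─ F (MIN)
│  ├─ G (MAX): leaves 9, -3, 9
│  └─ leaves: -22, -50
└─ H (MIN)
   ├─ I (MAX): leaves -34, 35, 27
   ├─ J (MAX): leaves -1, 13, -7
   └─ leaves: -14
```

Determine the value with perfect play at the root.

C (MAX): max(26, 50, 38) = 50
D (MAX): max(16, -20, 38) = 38
E (MAX): max(-16, -5, -26) = -5
B (MIN): min(50, 38, -5) = -5
G (MAX): max(9, -3, 9) = 9
F (MIN): min(9, -22, -50) = -50
I (MAX): max(-34, 35, 27) = 35
J (MAX): max(-1, 13, -7) = 13
H (MIN): min(35, 13, -14) = -14
Root (MAX): max(-5, -50, -14) = -5

-5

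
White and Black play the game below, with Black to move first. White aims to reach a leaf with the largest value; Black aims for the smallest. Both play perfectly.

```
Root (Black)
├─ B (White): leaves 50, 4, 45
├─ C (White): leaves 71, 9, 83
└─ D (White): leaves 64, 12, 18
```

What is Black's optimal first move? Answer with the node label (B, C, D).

B

B (White): max(50, 4, 45) = 50
C (White): max(71, 9, 83) = 83
D (White): max(64, 12, 18) = 64
Root (Black): min(50, 83, 64) = 50
Black picks the child with the lowest value: B (value 50).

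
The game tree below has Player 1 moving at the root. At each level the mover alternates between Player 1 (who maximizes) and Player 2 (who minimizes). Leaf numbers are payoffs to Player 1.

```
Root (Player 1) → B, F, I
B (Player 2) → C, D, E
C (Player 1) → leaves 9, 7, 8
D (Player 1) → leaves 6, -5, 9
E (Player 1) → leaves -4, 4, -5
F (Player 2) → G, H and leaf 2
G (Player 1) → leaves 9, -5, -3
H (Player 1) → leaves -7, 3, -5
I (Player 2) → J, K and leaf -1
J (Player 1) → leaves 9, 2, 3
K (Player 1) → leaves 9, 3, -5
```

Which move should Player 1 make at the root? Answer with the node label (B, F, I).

C (Player 1): max(9, 7, 8) = 9
D (Player 1): max(6, -5, 9) = 9
E (Player 1): max(-4, 4, -5) = 4
B (Player 2): min(9, 9, 4) = 4
G (Player 1): max(9, -5, -3) = 9
H (Player 1): max(-7, 3, -5) = 3
F (Player 2): min(9, 3, 2) = 2
J (Player 1): max(9, 2, 3) = 9
K (Player 1): max(9, 3, -5) = 9
I (Player 2): min(9, 9, -1) = -1
Root (Player 1): max(4, 2, -1) = 4
Player 1 picks the child with the highest value: B (value 4).

B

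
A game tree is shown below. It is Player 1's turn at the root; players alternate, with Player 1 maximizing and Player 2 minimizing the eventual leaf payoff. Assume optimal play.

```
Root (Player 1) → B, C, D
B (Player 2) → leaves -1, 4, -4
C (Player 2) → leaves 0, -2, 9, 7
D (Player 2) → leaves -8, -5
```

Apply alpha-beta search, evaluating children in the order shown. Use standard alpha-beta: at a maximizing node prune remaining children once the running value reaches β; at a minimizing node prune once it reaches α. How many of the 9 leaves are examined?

B [α=-∞,β=+∞]: v=-4
C [α=-4,β=+∞]: v=-2
D [α=-2,β=+∞]: v=-8 after child 1 ≤ α → α-cutoff, skip 1
Root [α=-∞,β=+∞]: v=-2
Leaves evaluated: 8 of 9.

8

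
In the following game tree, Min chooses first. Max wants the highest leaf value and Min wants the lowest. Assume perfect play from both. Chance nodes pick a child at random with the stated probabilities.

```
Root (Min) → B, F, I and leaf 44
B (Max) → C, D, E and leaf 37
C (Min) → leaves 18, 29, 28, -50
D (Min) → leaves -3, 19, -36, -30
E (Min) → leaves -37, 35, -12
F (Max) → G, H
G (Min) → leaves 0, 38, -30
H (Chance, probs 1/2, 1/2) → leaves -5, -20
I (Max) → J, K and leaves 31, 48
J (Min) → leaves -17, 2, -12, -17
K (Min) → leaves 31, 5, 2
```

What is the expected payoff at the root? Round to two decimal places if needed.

-12.5

C (Min): min(18, 29, 28, -50) = -50
D (Min): min(-3, 19, -36, -30) = -36
E (Min): min(-37, 35, -12) = -37
B (Max): max(-50, -36, -37, 37) = 37
G (Min): min(0, 38, -30) = -30
H (Chance): 1/2·-5 + 1/2·-20 = -12.5
F (Max): max(-30, -12.5) = -12.5
J (Min): min(-17, 2, -12, -17) = -17
K (Min): min(31, 5, 2) = 2
I (Max): max(-17, 2, 31, 48) = 48
Root (Min): min(37, -12.5, 48, 44) = -12.5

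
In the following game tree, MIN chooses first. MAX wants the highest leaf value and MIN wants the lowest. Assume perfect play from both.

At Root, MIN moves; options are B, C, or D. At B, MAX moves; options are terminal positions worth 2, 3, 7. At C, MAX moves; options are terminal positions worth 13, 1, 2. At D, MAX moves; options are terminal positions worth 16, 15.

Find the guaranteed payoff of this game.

7

B (MAX): max(2, 3, 7) = 7
C (MAX): max(13, 1, 2) = 13
D (MAX): max(16, 15) = 16
Root (MIN): min(7, 13, 16) = 7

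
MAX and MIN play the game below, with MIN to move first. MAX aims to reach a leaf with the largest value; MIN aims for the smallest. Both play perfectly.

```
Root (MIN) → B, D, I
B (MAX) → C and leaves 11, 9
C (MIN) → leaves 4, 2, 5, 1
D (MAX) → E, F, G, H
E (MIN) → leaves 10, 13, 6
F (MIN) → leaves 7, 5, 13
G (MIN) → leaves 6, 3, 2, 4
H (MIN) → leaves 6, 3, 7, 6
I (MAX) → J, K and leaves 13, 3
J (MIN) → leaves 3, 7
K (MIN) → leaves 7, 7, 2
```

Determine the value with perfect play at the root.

6

C (MIN): min(4, 2, 5, 1) = 1
B (MAX): max(1, 11, 9) = 11
E (MIN): min(10, 13, 6) = 6
F (MIN): min(7, 5, 13) = 5
G (MIN): min(6, 3, 2, 4) = 2
H (MIN): min(6, 3, 7, 6) = 3
D (MAX): max(6, 5, 2, 3) = 6
J (MIN): min(3, 7) = 3
K (MIN): min(7, 7, 2) = 2
I (MAX): max(3, 2, 13, 3) = 13
Root (MIN): min(11, 6, 13) = 6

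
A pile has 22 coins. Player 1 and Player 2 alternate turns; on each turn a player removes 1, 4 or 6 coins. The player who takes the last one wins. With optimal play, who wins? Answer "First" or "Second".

Compute winning (W) and losing (L) positions by backward induction:
i:   0  1  2  3  4  5  6  7  8  9 10 11 12 13 14 15 16 17 18 19 20 21 22
     L  W  L  W  W  L  W  L  W  W  L  W  L  W  W  L  W  L  W  W  L  W  L
Position 22 is L, so the second player wins.

Second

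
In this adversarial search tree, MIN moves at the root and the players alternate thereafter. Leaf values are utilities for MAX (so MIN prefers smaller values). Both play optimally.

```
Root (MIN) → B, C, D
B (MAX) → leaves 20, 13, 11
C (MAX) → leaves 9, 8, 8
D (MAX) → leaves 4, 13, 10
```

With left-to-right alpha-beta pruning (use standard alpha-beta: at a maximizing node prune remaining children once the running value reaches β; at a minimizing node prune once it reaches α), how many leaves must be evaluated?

8

B [α=-∞,β=+∞]: v=20
C [α=-∞,β=20]: v=9
D [α=-∞,β=9]: v=13 after child 2 ≥ β → β-cutoff, skip 1
Root [α=-∞,β=+∞]: v=9
Leaves evaluated: 8 of 9.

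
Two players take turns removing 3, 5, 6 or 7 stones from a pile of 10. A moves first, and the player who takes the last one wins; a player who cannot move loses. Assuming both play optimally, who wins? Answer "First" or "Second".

i:   0  1  2  3  4  5  6  7  8  9 10
     L  L  L  W  W  W  W  W  W  W  L
Position 10 is L, so the second player wins.

Second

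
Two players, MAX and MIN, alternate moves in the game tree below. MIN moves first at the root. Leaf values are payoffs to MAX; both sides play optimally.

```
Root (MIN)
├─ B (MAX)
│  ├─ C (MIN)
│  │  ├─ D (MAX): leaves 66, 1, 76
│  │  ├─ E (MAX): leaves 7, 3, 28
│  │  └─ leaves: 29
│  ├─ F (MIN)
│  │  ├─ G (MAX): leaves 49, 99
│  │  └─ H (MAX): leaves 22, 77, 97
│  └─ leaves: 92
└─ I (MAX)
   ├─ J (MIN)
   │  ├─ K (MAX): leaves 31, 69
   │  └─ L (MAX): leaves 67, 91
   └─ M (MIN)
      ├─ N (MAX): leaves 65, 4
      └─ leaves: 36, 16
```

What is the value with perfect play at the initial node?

D (MAX): max(66, 1, 76) = 76
E (MAX): max(7, 3, 28) = 28
C (MIN): min(76, 28, 29) = 28
G (MAX): max(49, 99) = 99
H (MAX): max(22, 77, 97) = 97
F (MIN): min(99, 97) = 97
B (MAX): max(28, 97, 92) = 97
K (MAX): max(31, 69) = 69
L (MAX): max(67, 91) = 91
J (MIN): min(69, 91) = 69
N (MAX): max(65, 4) = 65
M (MIN): min(65, 36, 16) = 16
I (MAX): max(69, 16) = 69
Root (MIN): min(97, 69) = 69

69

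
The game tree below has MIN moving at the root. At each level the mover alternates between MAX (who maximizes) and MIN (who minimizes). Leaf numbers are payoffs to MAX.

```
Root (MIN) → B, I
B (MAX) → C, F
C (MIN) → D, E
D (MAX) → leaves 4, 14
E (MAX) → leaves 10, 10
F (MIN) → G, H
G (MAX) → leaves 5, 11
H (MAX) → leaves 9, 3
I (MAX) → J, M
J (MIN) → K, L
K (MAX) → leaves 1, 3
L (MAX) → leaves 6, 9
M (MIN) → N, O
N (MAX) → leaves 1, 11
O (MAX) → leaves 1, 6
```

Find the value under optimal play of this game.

6

D (MAX): max(4, 14) = 14
E (MAX): max(10, 10) = 10
C (MIN): min(14, 10) = 10
G (MAX): max(5, 11) = 11
H (MAX): max(9, 3) = 9
F (MIN): min(11, 9) = 9
B (MAX): max(10, 9) = 10
K (MAX): max(1, 3) = 3
L (MAX): max(6, 9) = 9
J (MIN): min(3, 9) = 3
N (MAX): max(1, 11) = 11
O (MAX): max(1, 6) = 6
M (MIN): min(11, 6) = 6
I (MAX): max(3, 6) = 6
Root (MIN): min(10, 6) = 6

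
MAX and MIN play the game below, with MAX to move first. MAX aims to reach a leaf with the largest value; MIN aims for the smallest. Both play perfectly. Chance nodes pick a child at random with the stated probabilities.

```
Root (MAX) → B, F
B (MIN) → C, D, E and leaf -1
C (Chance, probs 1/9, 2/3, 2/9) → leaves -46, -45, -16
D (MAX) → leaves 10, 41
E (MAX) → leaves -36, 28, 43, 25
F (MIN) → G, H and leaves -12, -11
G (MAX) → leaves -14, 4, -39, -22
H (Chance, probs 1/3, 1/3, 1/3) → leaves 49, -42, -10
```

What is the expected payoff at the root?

-12

C (Chance): 1/9·-46 + 2/3·-45 + 2/9·-16 = -38.67
D (MAX): max(10, 41) = 41
E (MAX): max(-36, 28, 43, 25) = 43
B (MIN): min(-38.67, 41, 43, -1) = -38.67
G (MAX): max(-14, 4, -39, -22) = 4
H (Chance): 1/3·49 + 1/3·-42 + 1/3·-10 = -1
F (MIN): min(4, -1, -12, -11) = -12
Root (MAX): max(-38.67, -12) = -12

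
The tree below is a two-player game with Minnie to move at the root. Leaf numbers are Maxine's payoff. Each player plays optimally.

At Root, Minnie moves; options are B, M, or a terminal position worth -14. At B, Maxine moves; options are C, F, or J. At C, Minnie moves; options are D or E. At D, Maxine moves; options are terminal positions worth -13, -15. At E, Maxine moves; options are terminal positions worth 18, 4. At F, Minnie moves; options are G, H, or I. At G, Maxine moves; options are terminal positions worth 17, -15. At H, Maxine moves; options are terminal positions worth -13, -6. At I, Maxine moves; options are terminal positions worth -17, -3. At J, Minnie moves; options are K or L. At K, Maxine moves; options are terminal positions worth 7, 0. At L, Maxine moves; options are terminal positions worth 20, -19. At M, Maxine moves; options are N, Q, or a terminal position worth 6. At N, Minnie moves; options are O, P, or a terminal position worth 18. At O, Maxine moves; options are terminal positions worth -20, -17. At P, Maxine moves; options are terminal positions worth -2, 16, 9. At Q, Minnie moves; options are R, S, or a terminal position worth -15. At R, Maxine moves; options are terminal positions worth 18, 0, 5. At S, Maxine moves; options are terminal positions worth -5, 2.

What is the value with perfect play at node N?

O: max(-20, -17) = -17
P: max(-2, 16, 9) = 16
N: min(-17, 16, 18) = -17

-17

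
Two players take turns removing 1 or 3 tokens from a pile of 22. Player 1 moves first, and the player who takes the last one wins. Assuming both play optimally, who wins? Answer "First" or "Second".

Second

i:   0  1  2  3  4  5  6  7  8  9 10 11 12 13 14 15 16 17 18 19 20 21 22
     L  W  L  W  L  W  L  W  L  W  L  W  L  W  L  W  L  W  L  W  L  W  L
Position 22 is L, so the second player wins.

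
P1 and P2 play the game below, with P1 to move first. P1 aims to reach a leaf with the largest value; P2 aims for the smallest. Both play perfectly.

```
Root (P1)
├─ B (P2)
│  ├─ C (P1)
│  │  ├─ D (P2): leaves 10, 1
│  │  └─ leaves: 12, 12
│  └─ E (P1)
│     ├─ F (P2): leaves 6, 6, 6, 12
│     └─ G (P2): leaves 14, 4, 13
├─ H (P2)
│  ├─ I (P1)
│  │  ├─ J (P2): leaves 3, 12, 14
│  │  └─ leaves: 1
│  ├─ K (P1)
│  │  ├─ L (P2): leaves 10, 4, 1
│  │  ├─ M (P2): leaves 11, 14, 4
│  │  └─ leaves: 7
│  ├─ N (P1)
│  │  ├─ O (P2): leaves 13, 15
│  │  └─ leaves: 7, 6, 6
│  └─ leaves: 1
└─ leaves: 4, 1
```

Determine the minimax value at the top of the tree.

D (P2): min(10, 1) = 1
C (P1): max(1, 12, 12) = 12
F (P2): min(6, 6, 6, 12) = 6
G (P2): min(14, 4, 13) = 4
E (P1): max(6, 4) = 6
B (P2): min(12, 6) = 6
J (P2): min(3, 12, 14) = 3
I (P1): max(3, 1) = 3
L (P2): min(10, 4, 1) = 1
M (P2): min(11, 14, 4) = 4
K (P1): max(1, 4, 7) = 7
O (P2): min(13, 15) = 13
N (P1): max(13, 7, 6, 6) = 13
H (P2): min(3, 7, 13, 1) = 1
Root (P1): max(6, 1, 4, 1) = 6

6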